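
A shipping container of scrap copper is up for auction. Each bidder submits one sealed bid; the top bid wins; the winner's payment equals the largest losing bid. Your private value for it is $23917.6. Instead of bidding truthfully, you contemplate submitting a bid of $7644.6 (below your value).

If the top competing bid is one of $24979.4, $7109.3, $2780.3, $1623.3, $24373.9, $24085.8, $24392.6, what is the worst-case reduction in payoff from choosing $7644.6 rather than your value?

$24979.4: same outcome either way → loss $0.
$7109.3: same outcome either way → loss $0.
$2780.3: same outcome either way → loss $0.
$1623.3: same outcome either way → loss $0.
$24373.9: same outcome either way → loss $0.
$24085.8: same outcome either way → loss $0.
$24392.6: same outcome either way → loss $0.
Maximum loss: $0.

$0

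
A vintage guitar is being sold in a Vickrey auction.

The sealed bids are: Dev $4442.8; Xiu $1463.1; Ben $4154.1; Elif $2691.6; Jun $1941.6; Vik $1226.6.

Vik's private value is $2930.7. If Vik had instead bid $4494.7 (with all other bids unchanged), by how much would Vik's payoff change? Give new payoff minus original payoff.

The highest bid among the other bidders is $4442.8; Vik's bid doesn't change that.
Original bid $1226.6: Vik is not highest (top rival bid is $4442.8); payoff $0.
Alternative bid $4494.7: Vik is highest, pays the top rival bid $4442.8; payoff $2930.7 − $4442.8 = −$1512.1.
Change in payoff = −$1512.1 − ($0) = −$1512.1.

−$1512.1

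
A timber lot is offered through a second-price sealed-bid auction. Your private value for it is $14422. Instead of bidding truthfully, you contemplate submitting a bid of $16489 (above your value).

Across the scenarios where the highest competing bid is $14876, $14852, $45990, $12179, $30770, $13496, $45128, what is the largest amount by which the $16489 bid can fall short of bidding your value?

$454

$14876: truthful gives $0, deviation gives −$454 → loss $454.
$14852: truthful gives $0, deviation gives −$430 → loss $430.
$45990: same outcome either way → loss $0.
$12179: same outcome either way → loss $0.
$30770: same outcome either way → loss $0.
$13496: same outcome either way → loss $0.
$45128: same outcome either way → loss $0.
Maximum loss: $454.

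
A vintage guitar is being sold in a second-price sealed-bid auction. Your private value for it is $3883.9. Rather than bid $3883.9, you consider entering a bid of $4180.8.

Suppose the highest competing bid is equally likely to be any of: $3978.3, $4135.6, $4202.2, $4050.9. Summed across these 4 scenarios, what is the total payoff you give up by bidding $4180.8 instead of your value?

$513.1

The deviation costs you only when the competing bid falls strictly between $3883.9 and $4180.8; elsewhere both bids give the same outcome.
$3978.3: truthful payoff $0, deviation payoff −$94.4 → loss $94.4.
$4135.6: truthful payoff $0, deviation payoff −$251.7 → loss $251.7.
$4202.2: outcomes coincide → loss $0.
$4050.9: truthful payoff $0, deviation payoff −$167 → loss $167.
Total loss = $94.4 + $251.7 + $167 = $513.1.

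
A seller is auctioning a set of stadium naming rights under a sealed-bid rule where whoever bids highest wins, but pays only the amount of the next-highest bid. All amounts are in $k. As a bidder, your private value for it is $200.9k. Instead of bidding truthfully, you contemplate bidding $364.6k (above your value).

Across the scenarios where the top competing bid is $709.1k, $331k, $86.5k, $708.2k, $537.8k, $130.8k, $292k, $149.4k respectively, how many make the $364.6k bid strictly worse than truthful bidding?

2

The deviation hurts exactly when the highest competing bid lies strictly between $200.9k and $364.6k — overbidding then wins at a price above your value.
$709.1k: above both → same outcome either way.
$331k: inside the interval → strictly worse (loss $130.1k).
$86.5k: below both → same outcome either way.
$708.2k: above both → same outcome either way.
$537.8k: above both → same outcome either way.
$130.8k: below both → same outcome either way.
$292k: inside the interval → strictly worse (loss $91.1k).
$149.4k: below both → same outcome either way.
Count: 2.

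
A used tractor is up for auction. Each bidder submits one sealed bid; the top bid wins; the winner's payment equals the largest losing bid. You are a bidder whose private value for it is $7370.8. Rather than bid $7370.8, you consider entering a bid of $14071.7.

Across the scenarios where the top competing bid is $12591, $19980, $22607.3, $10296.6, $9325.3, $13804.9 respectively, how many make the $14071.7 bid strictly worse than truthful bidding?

4

The deviation hurts exactly when the highest competing bid lies strictly between $7370.8 and $14071.7 — overbidding then wins at a price above your value.
$12591: inside the interval → strictly worse (loss $5220.2).
$19980: above both → same outcome either way.
$22607.3: above both → same outcome either way.
$10296.6: inside the interval → strictly worse (loss $2925.8).
$9325.3: inside the interval → strictly worse (loss $1954.5).
$13804.9: inside the interval → strictly worse (loss $6434.1).
Count: 4.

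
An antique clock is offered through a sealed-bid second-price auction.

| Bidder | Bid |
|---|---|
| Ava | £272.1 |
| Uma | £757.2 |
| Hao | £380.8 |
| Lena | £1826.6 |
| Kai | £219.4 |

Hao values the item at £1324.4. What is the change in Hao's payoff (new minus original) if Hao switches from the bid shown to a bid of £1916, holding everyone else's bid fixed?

The highest bid among the other bidders is £1826.6; Hao's bid doesn't change that.
Original bid £380.8: Hao is not highest (top rival bid is £1826.6); payoff £0.
Alternative bid £1916: Hao is highest, pays the top rival bid £1826.6; payoff £1324.4 − £1826.6 = −£502.2.
Change in payoff = −£502.2 − (£0) = −£502.2.

−£502.2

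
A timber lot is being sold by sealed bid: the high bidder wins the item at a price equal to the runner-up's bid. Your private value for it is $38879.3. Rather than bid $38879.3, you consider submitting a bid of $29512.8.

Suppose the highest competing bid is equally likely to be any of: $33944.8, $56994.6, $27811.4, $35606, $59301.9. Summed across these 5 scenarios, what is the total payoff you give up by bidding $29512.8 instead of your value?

The deviation costs you only when the competing bid falls strictly between $29512.8 and $38879.3; elsewhere both bids give the same outcome.
$33944.8: truthful payoff $4934.5, deviation payoff $0 → loss $4934.5.
$56994.6: outcomes coincide → loss $0.
$27811.4: outcomes coincide → loss $0.
$35606: truthful payoff $3273.3, deviation payoff $0 → loss $3273.3.
$59301.9: outcomes coincide → loss $0.
Total loss = $4934.5 + $3273.3 = $8207.8.
In a second-price auction your bid sets only whether you win, not what you pay, so bidding your true value is weakly dominant.

$8207.8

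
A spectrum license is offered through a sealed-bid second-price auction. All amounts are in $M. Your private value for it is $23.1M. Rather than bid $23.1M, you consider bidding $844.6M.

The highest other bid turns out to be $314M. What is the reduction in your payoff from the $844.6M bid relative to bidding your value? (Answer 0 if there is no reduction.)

$290.9M

Bidding your value $23.1M: you lose (since $23.1M < $314M). Payoff $0M.
Bidding $844.6M: you win and pay $314M. Payoff $23.1M − $314M = −$290.9M.
The competing bid $314M lies between your value and your inflated bid, so overbidding wins an item priced above your value.
Loss from deviating = $0M − (−$290.9M) = $290.9M.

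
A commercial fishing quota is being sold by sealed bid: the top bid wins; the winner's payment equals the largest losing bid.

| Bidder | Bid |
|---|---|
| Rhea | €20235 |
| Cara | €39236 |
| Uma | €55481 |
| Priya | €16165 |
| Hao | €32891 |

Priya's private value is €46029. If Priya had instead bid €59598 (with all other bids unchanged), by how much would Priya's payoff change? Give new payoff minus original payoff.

−€9452

The highest bid among the other bidders is €55481; Priya's bid doesn't change that.
Original bid €16165: Priya is not highest (top rival bid is €55481); payoff €0.
Alternative bid €59598: Priya is highest, pays the top rival bid €55481; payoff €46029 − €55481 = −€9452.
Change in payoff = −€9452 − (€0) = −€9452.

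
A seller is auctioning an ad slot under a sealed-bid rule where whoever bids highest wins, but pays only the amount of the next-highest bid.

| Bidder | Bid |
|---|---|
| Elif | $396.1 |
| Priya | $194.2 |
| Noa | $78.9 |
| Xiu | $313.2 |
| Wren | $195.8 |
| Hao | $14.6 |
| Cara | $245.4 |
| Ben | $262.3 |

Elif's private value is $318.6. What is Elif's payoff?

Highest bid: Elif at $396.1, so Elif wins.
Second-highest bid: Xiu at $313.2 — that is the price the winner pays.
Elif's payoff = value − price = $318.6 − $313.2 = $5.4.

$5.4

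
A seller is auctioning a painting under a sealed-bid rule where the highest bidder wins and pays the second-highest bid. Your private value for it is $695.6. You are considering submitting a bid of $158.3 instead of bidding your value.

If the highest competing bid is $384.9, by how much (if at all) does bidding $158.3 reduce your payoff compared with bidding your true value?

Bidding your value $695.6: you win (since $695.6 > $384.9) and pay $384.9. Payoff $310.7.
Bidding $158.3: you lose. Payoff $0.
The competing bid $384.9 lies between your shaded bid and your value, so underbidding forfeits an item you could have won at a profitable price.
Loss from deviating = $310.7 − ($0) = $310.7.

$310.7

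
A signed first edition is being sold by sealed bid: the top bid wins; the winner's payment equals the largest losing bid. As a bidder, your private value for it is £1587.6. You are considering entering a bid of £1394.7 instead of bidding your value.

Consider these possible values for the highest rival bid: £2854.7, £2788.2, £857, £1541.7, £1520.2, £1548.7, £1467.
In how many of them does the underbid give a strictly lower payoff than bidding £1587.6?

4

The deviation hurts exactly when the highest competing bid lies strictly between £1394.7 and £1587.6 — underbidding then forfeits a profitable win.
£2854.7: above both → same outcome either way.
£2788.2: above both → same outcome either way.
£857: below both → same outcome either way.
£1541.7: inside the interval → strictly worse (loss £45.9).
£1520.2: inside the interval → strictly worse (loss £67.4).
£1548.7: inside the interval → strictly worse (loss £38.9).
£1467: inside the interval → strictly worse (loss £120.6).
Count: 4.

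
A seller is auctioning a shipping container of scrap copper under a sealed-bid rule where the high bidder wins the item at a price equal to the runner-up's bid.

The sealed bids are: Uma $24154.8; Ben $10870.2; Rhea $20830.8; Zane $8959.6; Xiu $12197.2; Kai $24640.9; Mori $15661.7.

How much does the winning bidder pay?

Highest bid: Kai at $24640.9, so Kai wins.
Second-highest bid: Uma at $24154.8 — that is the price the winner pays.

$24154.8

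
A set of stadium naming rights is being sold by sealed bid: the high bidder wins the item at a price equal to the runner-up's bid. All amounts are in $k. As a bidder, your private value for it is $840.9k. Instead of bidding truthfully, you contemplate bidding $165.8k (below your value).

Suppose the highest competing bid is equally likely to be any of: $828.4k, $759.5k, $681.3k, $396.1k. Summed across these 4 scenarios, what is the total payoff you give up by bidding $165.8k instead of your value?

The deviation costs you only when the competing bid falls strictly between $165.8k and $840.9k; elsewhere both bids give the same outcome.
$828.4k: truthful payoff $12.5k, deviation payoff $0k → loss $12.5k.
$759.5k: truthful payoff $81.4k, deviation payoff $0k → loss $81.4k.
$681.3k: truthful payoff $159.6k, deviation payoff $0k → loss $159.6k.
$396.1k: truthful payoff $444.8k, deviation payoff $0k → loss $444.8k.
Total loss = $12.5k + $81.4k + $159.6k + $444.8k = $698.3k.

$698.3k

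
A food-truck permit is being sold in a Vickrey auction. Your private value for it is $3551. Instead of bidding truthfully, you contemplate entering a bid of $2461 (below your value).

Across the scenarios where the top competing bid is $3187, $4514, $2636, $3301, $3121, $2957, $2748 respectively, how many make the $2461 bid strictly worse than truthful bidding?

The deviation hurts exactly when the highest competing bid lies strictly between $2461 and $3551 — underbidding then forfeits a profitable win.
$3187: inside the interval → strictly worse (loss $364).
$4514: above both → same outcome either way.
$2636: inside the interval → strictly worse (loss $915).
$3301: inside the interval → strictly worse (loss $250).
$3121: inside the interval → strictly worse (loss $430).
$2957: inside the interval → strictly worse (loss $594).
$2748: inside the interval → strictly worse (loss $803).
Count: 6.

6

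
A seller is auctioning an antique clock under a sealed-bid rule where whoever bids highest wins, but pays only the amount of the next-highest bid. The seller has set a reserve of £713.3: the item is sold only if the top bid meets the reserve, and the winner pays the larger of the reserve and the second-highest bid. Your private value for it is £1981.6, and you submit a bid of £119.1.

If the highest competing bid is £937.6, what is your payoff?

Your bid £119.1 is below the highest competing bid £937.6, so you lose. Payoff £0.

£0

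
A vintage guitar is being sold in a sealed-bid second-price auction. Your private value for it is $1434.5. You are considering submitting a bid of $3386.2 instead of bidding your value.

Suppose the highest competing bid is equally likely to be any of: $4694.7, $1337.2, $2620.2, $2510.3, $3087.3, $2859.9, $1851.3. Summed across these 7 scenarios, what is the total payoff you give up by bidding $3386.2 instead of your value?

$5756.5

The deviation costs you only when the competing bid falls strictly between $1434.5 and $3386.2; elsewhere both bids give the same outcome.
$4694.7: outcomes coincide → loss $0.
$1337.2: outcomes coincide → loss $0.
$2620.2: truthful payoff $0, deviation payoff −$1185.7 → loss $1185.7.
$2510.3: truthful payoff $0, deviation payoff −$1075.8 → loss $1075.8.
$3087.3: truthful payoff $0, deviation payoff −$1652.8 → loss $1652.8.
$2859.9: truthful payoff $0, deviation payoff −$1425.4 → loss $1425.4.
$1851.3: truthful payoff $0, deviation payoff −$416.8 → loss $416.8.
Total loss = $1185.7 + $1075.8 + $1652.8 + $1425.4 + $416.8 = $5756.5.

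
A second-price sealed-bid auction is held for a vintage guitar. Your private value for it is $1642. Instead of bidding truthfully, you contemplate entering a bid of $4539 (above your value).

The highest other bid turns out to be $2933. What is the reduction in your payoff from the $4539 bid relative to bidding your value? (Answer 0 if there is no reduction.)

Bidding your value $1642: you lose (since $1642 < $2933). Payoff $0.
Bidding $4539: you win and pay $2933. Payoff $1642 − $2933 = −$1291.
The competing bid $2933 lies between your value and your inflated bid, so overbidding wins an item priced above your value.
Loss from deviating = $0 − (−$1291) = $1291.

$1291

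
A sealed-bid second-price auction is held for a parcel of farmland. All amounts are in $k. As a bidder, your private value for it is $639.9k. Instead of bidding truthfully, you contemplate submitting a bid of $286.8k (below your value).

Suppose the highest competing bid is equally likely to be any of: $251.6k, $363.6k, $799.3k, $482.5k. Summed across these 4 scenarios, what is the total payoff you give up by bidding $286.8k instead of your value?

The deviation costs you only when the competing bid falls strictly between $286.8k and $639.9k; elsewhere both bids give the same outcome.
$251.6k: outcomes coincide → loss $0k.
$363.6k: truthful payoff $276.3k, deviation payoff $0k → loss $276.3k.
$799.3k: outcomes coincide → loss $0k.
$482.5k: truthful payoff $157.4k, deviation payoff $0k → loss $157.4k.
Total loss = $276.3k + $157.4k = $433.7k.
Truthful bidding weakly dominates here: raising your bid can only win items priced above your value, and lowering it can only forfeit items priced below.

$433.7k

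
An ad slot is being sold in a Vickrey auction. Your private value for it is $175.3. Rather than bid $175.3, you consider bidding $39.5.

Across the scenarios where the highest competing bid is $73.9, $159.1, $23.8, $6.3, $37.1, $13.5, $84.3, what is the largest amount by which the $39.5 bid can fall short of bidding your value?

$73.9: truthful gives $101.4, deviation gives $0 → loss $101.4.
$159.1: truthful gives $16.2, deviation gives $0 → loss $16.2.
$23.8: same outcome either way → loss $0.
$6.3: same outcome either way → loss $0.
$37.1: same outcome either way → loss $0.
$13.5: same outcome either way → loss $0.
$84.3: truthful gives $91, deviation gives $0 → loss $91.
Maximum loss: $101.4.

$101.4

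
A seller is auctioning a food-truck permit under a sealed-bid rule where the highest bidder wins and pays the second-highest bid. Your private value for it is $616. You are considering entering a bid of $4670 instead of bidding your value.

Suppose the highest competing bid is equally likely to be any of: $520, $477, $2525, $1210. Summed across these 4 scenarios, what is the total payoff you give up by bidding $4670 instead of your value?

The deviation costs you only when the competing bid falls strictly between $616 and $4670; elsewhere both bids give the same outcome.
$520: outcomes coincide → loss $0.
$477: outcomes coincide → loss $0.
$2525: truthful payoff $0, deviation payoff −$1909 → loss $1909.
$1210: truthful payoff $0, deviation payoff −$594 → loss $594.
Total loss = $1909 + $594 = $2503.
Truthful bidding weakly dominates here: raising your bid can only win items priced above your value, and lowering it can only forfeit items priced below.

$2503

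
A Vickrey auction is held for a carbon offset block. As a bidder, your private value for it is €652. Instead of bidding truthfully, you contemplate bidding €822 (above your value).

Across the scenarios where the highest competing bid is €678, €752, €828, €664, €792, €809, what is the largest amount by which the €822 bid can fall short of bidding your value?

€157

€678: truthful gives €0, deviation gives −€26 → loss €26.
€752: truthful gives €0, deviation gives −€100 → loss €100.
€828: same outcome either way → loss €0.
€664: truthful gives €0, deviation gives −€12 → loss €12.
€792: truthful gives €0, deviation gives −€140 → loss €140.
€809: truthful gives €0, deviation gives −€157 → loss €157.
Maximum loss: €157.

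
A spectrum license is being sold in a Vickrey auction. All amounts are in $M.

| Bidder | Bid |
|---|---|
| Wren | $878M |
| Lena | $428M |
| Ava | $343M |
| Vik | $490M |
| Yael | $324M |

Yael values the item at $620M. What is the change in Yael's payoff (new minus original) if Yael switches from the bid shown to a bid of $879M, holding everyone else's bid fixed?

The highest bid among the other bidders is $878M; Yael's bid doesn't change that.
Original bid $324M: Yael is not highest (top rival bid is $878M); payoff $0M.
Alternative bid $879M: Yael is highest, pays the top rival bid $878M; payoff $620M − $878M = −$258M.
Change in payoff = −$258M − ($0M) = −$258M.

−$258M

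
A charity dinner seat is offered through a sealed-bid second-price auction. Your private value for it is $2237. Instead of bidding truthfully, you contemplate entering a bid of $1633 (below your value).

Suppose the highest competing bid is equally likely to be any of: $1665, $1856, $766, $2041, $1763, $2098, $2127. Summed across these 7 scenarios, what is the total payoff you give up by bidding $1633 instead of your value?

$1872

The deviation costs you only when the competing bid falls strictly between $1633 and $2237; elsewhere both bids give the same outcome.
$1665: truthful payoff $572, deviation payoff $0 → loss $572.
$1856: truthful payoff $381, deviation payoff $0 → loss $381.
$766: outcomes coincide → loss $0.
$2041: truthful payoff $196, deviation payoff $0 → loss $196.
$1763: truthful payoff $474, deviation payoff $0 → loss $474.
$2098: truthful payoff $139, deviation payoff $0 → loss $139.
$2127: truthful payoff $110, deviation payoff $0 → loss $110.
Total loss = $572 + $381 + $196 + $474 + $139 + $110 = $1872.
In a second-price auction your bid sets only whether you win, not what you pay, so bidding your true value is weakly dominant.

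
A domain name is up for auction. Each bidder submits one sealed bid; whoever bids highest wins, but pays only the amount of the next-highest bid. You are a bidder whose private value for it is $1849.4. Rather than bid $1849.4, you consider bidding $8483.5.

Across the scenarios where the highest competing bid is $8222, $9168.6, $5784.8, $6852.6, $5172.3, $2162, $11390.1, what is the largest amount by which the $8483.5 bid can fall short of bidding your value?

$6372.6

$8222: truthful gives $0, deviation gives −$6372.6 → loss $6372.6.
$9168.6: same outcome either way → loss $0.
$5784.8: truthful gives $0, deviation gives −$3935.4 → loss $3935.4.
$6852.6: truthful gives $0, deviation gives −$5003.2 → loss $5003.2.
$5172.3: truthful gives $0, deviation gives −$3322.9 → loss $3322.9.
$2162: truthful gives $0, deviation gives −$312.6 → loss $312.6.
$11390.1: same outcome either way → loss $0.
Maximum loss: $6372.6.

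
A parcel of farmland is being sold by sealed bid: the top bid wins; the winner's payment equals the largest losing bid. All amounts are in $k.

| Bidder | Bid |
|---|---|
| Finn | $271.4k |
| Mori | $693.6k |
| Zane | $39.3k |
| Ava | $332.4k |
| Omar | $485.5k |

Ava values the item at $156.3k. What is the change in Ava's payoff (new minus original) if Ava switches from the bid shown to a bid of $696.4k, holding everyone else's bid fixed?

The highest bid among the other bidders is $693.6k; Ava's bid doesn't change that.
Original bid $332.4k: Ava is not highest (top rival bid is $693.6k); payoff $0k.
Alternative bid $696.4k: Ava is highest, pays the top rival bid $693.6k; payoff $156.3k − $693.6k = −$537.3k.
Change in payoff = −$537.3k − ($0k) = −$537.3k.

−$537.3k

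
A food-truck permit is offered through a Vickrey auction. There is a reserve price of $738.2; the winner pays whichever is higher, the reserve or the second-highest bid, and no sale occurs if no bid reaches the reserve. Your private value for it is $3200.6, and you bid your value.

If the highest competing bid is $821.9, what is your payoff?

$2378.7

Your bid $3200.6 is the highest and exceeds the reserve.
Price = max(second-highest bid, reserve) = max($821.9, $738.2) = $821.9.
Payoff = $3200.6 − $821.9 = $2378.7.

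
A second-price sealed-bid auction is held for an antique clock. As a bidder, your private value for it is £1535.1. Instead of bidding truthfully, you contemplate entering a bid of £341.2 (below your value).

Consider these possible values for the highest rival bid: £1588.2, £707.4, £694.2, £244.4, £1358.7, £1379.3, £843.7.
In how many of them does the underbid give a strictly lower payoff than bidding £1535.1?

The deviation hurts exactly when the highest competing bid lies strictly between £341.2 and £1535.1 — underbidding then forfeits a profitable win.
£1588.2: above both → same outcome either way.
£707.4: inside the interval → strictly worse (loss £827.7).
£694.2: inside the interval → strictly worse (loss £840.9).
£244.4: below both → same outcome either way.
£1358.7: inside the interval → strictly worse (loss £176.4).
£1379.3: inside the interval → strictly worse (loss £155.8).
£843.7: inside the interval → strictly worse (loss £691.4).
Count: 5.

5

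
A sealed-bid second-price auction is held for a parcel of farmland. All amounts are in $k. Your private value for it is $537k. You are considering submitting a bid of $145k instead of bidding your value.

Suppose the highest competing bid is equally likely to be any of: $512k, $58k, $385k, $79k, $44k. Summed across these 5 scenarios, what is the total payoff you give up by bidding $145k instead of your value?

$177k

The deviation costs you only when the competing bid falls strictly between $145k and $537k; elsewhere both bids give the same outcome.
$512k: truthful payoff $25k, deviation payoff $0k → loss $25k.
$58k: outcomes coincide → loss $0k.
$385k: truthful payoff $152k, deviation payoff $0k → loss $152k.
$79k: outcomes coincide → loss $0k.
$44k: outcomes coincide → loss $0k.
Total loss = $25k + $152k = $177k.
Because the price is fixed by the runner-up's bid, deviating from your value can only change a good outcome into a bad one — never the reverse.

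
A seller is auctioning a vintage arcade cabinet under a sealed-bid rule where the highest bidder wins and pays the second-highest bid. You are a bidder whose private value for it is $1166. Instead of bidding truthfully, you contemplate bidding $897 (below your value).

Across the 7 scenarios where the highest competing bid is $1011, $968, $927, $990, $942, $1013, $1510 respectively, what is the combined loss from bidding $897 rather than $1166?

The deviation costs you only when the competing bid falls strictly between $897 and $1166; elsewhere both bids give the same outcome.
$1011: truthful payoff $155, deviation payoff $0 → loss $155.
$968: truthful payoff $198, deviation payoff $0 → loss $198.
$927: truthful payoff $239, deviation payoff $0 → loss $239.
$990: truthful payoff $176, deviation payoff $0 → loss $176.
$942: truthful payoff $224, deviation payoff $0 → loss $224.
$1013: truthful payoff $153, deviation payoff $0 → loss $153.
$1510: outcomes coincide → loss $0.
Total loss = $155 + $198 + $239 + $176 + $224 + $153 = $1145.
In a second-price auction your bid sets only whether you win, not what you pay, so bidding your true value is weakly dominant.

$1145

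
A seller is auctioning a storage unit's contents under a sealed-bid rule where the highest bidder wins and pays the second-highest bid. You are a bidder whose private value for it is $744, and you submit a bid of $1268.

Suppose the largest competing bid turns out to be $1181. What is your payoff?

−$437

Your bid $1268 exceeds the highest competing bid $1181, so you win.
In a second-price auction the winner pays the second-highest bid, $1181.
Payoff = value − price = $744 − $1181 = −$437.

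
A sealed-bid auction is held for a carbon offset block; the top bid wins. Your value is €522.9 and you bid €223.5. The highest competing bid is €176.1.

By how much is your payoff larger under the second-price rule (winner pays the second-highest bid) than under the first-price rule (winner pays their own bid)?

You have the highest bid, so you win under either rule.
Second-price: pay €176.1 → payoff €346.8.
First-price: pay your own bid €223.5 → payoff €299.4.
Difference = €346.8 − (€299.4) = €47.4.

€47.4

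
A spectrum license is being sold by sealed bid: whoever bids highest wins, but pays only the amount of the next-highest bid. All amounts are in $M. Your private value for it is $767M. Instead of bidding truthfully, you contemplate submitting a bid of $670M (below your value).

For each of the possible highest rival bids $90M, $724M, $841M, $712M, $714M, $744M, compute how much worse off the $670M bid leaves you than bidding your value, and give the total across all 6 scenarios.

The deviation costs you only when the competing bid falls strictly between $670M and $767M; elsewhere both bids give the same outcome.
$90M: outcomes coincide → loss $0M.
$724M: truthful payoff $43M, deviation payoff $0M → loss $43M.
$841M: outcomes coincide → loss $0M.
$712M: truthful payoff $55M, deviation payoff $0M → loss $55M.
$714M: truthful payoff $53M, deviation payoff $0M → loss $53M.
$744M: truthful payoff $23M, deviation payoff $0M → loss $23M.
Total loss = $43M + $55M + $53M + $23M = $174M.

$174M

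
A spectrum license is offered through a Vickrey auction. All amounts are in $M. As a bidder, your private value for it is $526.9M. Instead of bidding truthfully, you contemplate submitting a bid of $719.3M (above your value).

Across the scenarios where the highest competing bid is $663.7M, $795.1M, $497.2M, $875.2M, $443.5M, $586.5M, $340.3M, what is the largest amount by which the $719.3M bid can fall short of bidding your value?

$663.7M: truthful gives $0M, deviation gives −$136.8M → loss $136.8M.
$795.1M: same outcome either way → loss $0M.
$497.2M: same outcome either way → loss $0M.
$875.2M: same outcome either way → loss $0M.
$443.5M: same outcome either way → loss $0M.
$586.5M: truthful gives $0M, deviation gives −$59.6M → loss $59.6M.
$340.3M: same outcome either way → loss $0M.
Maximum loss: $136.8M.

$136.8M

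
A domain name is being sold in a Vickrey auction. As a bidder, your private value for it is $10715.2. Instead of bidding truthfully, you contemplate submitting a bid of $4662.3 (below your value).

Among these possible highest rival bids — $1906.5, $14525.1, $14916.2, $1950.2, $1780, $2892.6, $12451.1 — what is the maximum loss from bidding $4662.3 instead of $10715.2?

$0

$1906.5: same outcome either way → loss $0.
$14525.1: same outcome either way → loss $0.
$14916.2: same outcome either way → loss $0.
$1950.2: same outcome either way → loss $0.
$1780: same outcome either way → loss $0.
$2892.6: same outcome either way → loss $0.
$12451.1: same outcome either way → loss $0.
Maximum loss: $0.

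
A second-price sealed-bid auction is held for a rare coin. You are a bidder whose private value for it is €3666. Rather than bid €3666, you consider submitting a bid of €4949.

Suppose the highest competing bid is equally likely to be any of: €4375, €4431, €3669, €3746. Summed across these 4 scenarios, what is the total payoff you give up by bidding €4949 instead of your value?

€1557

The deviation costs you only when the competing bid falls strictly between €3666 and €4949; elsewhere both bids give the same outcome.
€4375: truthful payoff €0, deviation payoff −€709 → loss €709.
€4431: truthful payoff €0, deviation payoff −€765 → loss €765.
€3669: truthful payoff €0, deviation payoff −€3 → loss €3.
€3746: truthful payoff €0, deviation payoff −€80 → loss €80.
Total loss = €709 + €765 + €3 + €80 = €1557.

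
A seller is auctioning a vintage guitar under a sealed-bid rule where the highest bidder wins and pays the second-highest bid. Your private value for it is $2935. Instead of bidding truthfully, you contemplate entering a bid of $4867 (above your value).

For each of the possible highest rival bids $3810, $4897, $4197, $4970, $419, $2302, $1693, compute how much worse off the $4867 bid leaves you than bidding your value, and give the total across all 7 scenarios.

The deviation costs you only when the competing bid falls strictly between $2935 and $4867; elsewhere both bids give the same outcome.
$3810: truthful payoff $0, deviation payoff −$875 → loss $875.
$4897: outcomes coincide → loss $0.
$4197: truthful payoff $0, deviation payoff −$1262 → loss $1262.
$4970: outcomes coincide → loss $0.
$419: outcomes coincide → loss $0.
$2302: outcomes coincide → loss $0.
$1693: outcomes coincide → loss $0.
Total loss = $875 + $1262 = $2137.

$2137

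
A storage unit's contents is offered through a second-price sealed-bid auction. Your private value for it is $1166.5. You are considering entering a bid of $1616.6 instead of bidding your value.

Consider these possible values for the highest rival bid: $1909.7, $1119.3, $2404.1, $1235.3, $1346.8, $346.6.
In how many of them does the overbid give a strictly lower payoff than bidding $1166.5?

The deviation hurts exactly when the highest competing bid lies strictly between $1166.5 and $1616.6 — overbidding then wins at a price above your value.
$1909.7: above both → same outcome either way.
$1119.3: below both → same outcome either way.
$2404.1: above both → same outcome either way.
$1235.3: inside the interval → strictly worse (loss $68.8).
$1346.8: inside the interval → strictly worse (loss $180.3).
$346.6: below both → same outcome either way.
Count: 2.

2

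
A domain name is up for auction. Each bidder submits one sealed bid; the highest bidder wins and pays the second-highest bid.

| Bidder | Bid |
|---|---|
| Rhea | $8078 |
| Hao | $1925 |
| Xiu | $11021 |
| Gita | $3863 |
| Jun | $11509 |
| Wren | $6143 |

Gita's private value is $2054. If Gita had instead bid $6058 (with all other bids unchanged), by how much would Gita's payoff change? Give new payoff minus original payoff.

$0

The highest bid among the other bidders is $11509; Gita's bid doesn't change that.
Original bid $3863: Gita is not highest (top rival bid is $11509); payoff $0.
Alternative bid $6058: Gita is not highest (top rival bid is $11509); payoff $0.
Change in payoff = $0 − ($0) = $0.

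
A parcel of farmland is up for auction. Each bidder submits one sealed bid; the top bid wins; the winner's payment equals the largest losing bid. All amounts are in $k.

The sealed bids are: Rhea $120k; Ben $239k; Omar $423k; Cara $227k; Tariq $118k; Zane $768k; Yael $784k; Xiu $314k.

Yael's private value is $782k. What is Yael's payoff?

$14k

Highest bid: Yael at $784k, so Yael wins.
Second-highest bid: Zane at $768k — that is the price the winner pays.
Yael's payoff = value − price = $782k − $768k = $14k.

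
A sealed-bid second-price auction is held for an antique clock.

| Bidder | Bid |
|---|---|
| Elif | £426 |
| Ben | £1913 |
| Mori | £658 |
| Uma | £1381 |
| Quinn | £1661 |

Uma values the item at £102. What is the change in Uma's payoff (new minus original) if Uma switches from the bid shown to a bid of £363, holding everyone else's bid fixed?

£0

The highest bid among the other bidders is £1913; Uma's bid doesn't change that.
Original bid £1381: Uma is not highest (top rival bid is £1913); payoff £0.
Alternative bid £363: Uma is not highest (top rival bid is £1913); payoff £0.
Change in payoff = £0 − (£0) = £0.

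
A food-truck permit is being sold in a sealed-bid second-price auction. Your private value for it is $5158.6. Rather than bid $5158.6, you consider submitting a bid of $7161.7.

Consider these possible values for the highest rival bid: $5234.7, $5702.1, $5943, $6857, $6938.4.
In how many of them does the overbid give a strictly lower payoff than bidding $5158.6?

5

The deviation hurts exactly when the highest competing bid lies strictly between $5158.6 and $7161.7 — overbidding then wins at a price above your value.
$5234.7: inside the interval → strictly worse (loss $76.1).
$5702.1: inside the interval → strictly worse (loss $543.5).
$5943: inside the interval → strictly worse (loss $784.4).
$6857: inside the interval → strictly worse (loss $1698.4).
$6938.4: inside the interval → strictly worse (loss $1779.8).
Count: 5.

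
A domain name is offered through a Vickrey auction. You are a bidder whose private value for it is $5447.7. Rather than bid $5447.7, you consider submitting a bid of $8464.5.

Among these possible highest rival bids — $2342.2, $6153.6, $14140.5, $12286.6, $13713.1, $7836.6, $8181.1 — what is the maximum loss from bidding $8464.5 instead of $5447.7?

$2342.2: same outcome either way → loss $0.
$6153.6: truthful gives $0, deviation gives −$705.9 → loss $705.9.
$14140.5: same outcome either way → loss $0.
$12286.6: same outcome either way → loss $0.
$13713.1: same outcome either way → loss $0.
$7836.6: truthful gives $0, deviation gives −$2388.9 → loss $2388.9.
$8181.1: truthful gives $0, deviation gives −$2733.4 → loss $2733.4.
Maximum loss: $2733.4.

$2733.4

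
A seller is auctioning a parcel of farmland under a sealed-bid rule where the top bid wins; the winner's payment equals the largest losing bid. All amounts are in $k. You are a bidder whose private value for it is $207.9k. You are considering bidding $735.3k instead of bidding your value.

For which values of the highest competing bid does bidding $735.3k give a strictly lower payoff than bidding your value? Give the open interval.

If the competing bid is below $207.9k, both bids win at the same price — no difference.
If it is above $735.3k, both bids lose — no difference.
If it lies strictly between $207.9k and $735.3k, bidding your value loses (payoff 0) while bidding $735.3k wins at a price above your value (payoff negative).
So the deviation strictly hurts on the open interval ($207.9k, $735.3k).

($207.9k, $735.3k)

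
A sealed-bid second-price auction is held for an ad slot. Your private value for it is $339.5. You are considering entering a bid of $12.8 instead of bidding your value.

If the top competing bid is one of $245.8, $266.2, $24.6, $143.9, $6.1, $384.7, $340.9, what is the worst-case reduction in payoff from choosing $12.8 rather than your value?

$314.9

$245.8: truthful gives $93.7, deviation gives $0 → loss $93.7.
$266.2: truthful gives $73.3, deviation gives $0 → loss $73.3.
$24.6: truthful gives $314.9, deviation gives $0 → loss $314.9.
$143.9: truthful gives $195.6, deviation gives $0 → loss $195.6.
$6.1: same outcome either way → loss $0.
$384.7: same outcome either way → loss $0.
$340.9: same outcome either way → loss $0.
Maximum loss: $314.9.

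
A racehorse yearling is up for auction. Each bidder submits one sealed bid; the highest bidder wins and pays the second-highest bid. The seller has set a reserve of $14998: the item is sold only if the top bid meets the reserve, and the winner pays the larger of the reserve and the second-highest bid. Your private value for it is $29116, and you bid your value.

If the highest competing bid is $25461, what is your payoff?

$3655

Your bid $29116 is the highest and exceeds the reserve.
Price = max(second-highest bid, reserve) = max($25461, $14998) = $25461.
Payoff = $29116 − $25461 = $3655.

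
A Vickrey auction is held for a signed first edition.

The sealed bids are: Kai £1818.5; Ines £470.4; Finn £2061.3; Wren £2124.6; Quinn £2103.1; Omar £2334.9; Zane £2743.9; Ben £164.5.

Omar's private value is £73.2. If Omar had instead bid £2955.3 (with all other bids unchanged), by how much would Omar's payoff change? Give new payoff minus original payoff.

−£2670.7

The highest bid among the other bidders is £2743.9; Omar's bid doesn't change that.
Original bid £2334.9: Omar is not highest (top rival bid is £2743.9); payoff £0.
Alternative bid £2955.3: Omar is highest, pays the top rival bid £2743.9; payoff £73.2 − £2743.9 = −£2670.7.
Change in payoff = −£2670.7 − (£0) = −£2670.7.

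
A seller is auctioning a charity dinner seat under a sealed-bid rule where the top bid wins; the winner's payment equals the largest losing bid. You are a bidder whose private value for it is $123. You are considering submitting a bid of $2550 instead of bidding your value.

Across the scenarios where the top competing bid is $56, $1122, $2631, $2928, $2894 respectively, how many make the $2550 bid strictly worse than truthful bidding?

The deviation hurts exactly when the highest competing bid lies strictly between $123 and $2550 — overbidding then wins at a price above your value.
$56: below both → same outcome either way.
$1122: inside the interval → strictly worse (loss $999).
$2631: above both → same outcome either way.
$2928: above both → same outcome either way.
$2894: above both → same outcome either way.
Count: 1.

1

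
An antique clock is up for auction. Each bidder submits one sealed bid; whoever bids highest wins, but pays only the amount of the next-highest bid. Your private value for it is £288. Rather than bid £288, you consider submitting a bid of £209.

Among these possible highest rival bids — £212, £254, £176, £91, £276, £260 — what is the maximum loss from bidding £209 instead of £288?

£76

£212: truthful gives £76, deviation gives £0 → loss £76.
£254: truthful gives £34, deviation gives £0 → loss £34.
£176: same outcome either way → loss £0.
£91: same outcome either way → loss £0.
£276: truthful gives £12, deviation gives £0 → loss £12.
£260: truthful gives £28, deviation gives £0 → loss £28.
Maximum loss: £76.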